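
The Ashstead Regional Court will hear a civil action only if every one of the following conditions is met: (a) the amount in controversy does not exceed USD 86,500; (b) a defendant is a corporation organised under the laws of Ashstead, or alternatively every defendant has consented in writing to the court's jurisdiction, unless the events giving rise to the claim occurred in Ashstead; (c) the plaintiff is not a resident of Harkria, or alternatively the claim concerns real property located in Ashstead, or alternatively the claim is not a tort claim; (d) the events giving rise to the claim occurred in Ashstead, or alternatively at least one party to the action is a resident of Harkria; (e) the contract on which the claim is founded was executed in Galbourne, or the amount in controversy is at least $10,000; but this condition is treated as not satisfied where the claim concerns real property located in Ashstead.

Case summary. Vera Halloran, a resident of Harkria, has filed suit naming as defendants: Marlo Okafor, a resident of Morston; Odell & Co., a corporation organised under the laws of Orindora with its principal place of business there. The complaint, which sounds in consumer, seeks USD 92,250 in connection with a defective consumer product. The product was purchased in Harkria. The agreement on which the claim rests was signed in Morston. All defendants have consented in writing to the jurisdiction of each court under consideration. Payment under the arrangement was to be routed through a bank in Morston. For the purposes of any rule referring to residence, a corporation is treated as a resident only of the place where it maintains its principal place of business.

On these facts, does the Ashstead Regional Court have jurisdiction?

The Ashstead Regional Court:
  (a) The amount in controversy is USD 92,250, above the USD 86,500 ceiling. Not met.
  (b) Every defendant has filed written consent, so this disjunct is met. Satisfied.
  (c) The claim is a consumer claim, not a tort claim — that alternative is enough. Satisfied.
  (d) Vera Halloran resides in Harkria, so one alternative holds. Met.
  (e) The amount in controversy is $92,250, which meets the 10,000 dollars floor — that alternative is enough. The carve-out does not apply: the claim does not concern real property. Met.
  → No jurisdiction.

No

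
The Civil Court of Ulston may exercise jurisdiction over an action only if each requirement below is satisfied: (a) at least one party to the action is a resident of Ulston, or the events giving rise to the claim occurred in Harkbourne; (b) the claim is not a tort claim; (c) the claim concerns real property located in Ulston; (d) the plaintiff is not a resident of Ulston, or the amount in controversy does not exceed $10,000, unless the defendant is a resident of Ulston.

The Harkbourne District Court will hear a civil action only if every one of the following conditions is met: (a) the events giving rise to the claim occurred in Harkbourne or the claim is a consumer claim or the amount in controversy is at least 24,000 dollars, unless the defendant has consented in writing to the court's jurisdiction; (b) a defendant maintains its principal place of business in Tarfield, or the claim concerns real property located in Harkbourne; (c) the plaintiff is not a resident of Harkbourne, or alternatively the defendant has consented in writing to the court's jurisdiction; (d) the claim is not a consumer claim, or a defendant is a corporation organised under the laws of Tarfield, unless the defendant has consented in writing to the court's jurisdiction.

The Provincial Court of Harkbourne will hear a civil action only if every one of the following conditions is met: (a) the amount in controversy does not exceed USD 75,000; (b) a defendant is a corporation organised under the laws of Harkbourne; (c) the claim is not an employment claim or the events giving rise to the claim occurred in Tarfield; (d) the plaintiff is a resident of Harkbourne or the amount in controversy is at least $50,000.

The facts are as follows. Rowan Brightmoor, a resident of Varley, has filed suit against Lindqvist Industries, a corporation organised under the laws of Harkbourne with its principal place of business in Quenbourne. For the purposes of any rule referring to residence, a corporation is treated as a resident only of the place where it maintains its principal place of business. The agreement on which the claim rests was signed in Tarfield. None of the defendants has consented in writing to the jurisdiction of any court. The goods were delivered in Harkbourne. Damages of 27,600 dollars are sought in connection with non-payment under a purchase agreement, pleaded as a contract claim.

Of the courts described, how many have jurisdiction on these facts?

0

The Civil Court of Ulston:
  (a) The operative events occurred in Harkbourne, so one alternative holds. Satisfied.
  (b) The claim is a contract claim, not a tort claim. Met.
  (c) The claim does not concern real property. Fails.
  (d) The plaintiff resides in Varley, which is not Ulston, so this disjunct is met. Met.
  → At least one condition fails; no jurisdiction.
The Harkbourne District Court:
  (a) The operative events occurred in Harkbourne, so this disjunct is met. Condition met.
  (b) The corporate defendant(s) have their principal place of business in Quenbourne, not Tarfield; the claim does not concern real property — none of the alternatives is met. Fails.
  (c) The plaintiff resides in Varley, which is not Harkbourne, so one alternative holds. Satisfied.
  (d) The claim is a contract claim, not a consumer claim, so one alternative holds. Condition met.
  → At least one condition fails; no jurisdiction.
The Provincial Court of Harkbourne:
  (a) The amount in controversy is USD 27,600, within the USD 75,000 ceiling. Condition met.
  (b) Lindqvist Industries is organised under the laws of Harkbourne. Condition met.
  (c) The claim is a contract claim, not an employment claim — that alternative is enough. Met.
  (d) The plaintiff resides in Varley, not Harkbourne; the amount in controversy is $27,600, below the USD 50,000 floor — no alternative holds. Not satisfied.
  → No jurisdiction.
No court satisfies all of its conditions.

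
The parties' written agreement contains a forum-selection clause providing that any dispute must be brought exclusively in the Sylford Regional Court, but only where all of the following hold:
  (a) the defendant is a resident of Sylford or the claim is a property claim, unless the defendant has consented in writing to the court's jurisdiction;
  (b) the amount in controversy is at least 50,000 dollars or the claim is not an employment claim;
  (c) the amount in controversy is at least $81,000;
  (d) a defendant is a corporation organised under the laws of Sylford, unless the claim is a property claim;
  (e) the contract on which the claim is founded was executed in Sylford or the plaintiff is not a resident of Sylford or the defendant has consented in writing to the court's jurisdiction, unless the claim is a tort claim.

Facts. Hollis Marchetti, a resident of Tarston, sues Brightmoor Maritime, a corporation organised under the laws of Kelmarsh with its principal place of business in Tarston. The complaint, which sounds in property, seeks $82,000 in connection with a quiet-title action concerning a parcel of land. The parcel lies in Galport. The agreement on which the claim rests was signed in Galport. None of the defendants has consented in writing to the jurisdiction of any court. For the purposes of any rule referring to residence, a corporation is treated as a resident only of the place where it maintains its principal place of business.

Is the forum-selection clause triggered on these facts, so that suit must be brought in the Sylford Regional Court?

Yes

The Sylford Regional Court:
  (a) The claim is a property claim, so this disjunct is met. Satisfied.
  (b) The amount in controversy is USD 82,000, which meets the USD 50,000 floor — that alternative is enough. Condition met.
  (c) The amount in controversy is 82,000 dollars, which meets the USD 81,000 floor. Satisfied.
  (d) The corporate defendant(s) are organised in Kelmarsh, not Sylford. The proviso rescues it, though: the claim is a property claim. Satisfied.
  (e) The plaintiff resides in Tarston, which is not Sylford — that alternative is enough. Condition met.
  → Forum clause is triggered.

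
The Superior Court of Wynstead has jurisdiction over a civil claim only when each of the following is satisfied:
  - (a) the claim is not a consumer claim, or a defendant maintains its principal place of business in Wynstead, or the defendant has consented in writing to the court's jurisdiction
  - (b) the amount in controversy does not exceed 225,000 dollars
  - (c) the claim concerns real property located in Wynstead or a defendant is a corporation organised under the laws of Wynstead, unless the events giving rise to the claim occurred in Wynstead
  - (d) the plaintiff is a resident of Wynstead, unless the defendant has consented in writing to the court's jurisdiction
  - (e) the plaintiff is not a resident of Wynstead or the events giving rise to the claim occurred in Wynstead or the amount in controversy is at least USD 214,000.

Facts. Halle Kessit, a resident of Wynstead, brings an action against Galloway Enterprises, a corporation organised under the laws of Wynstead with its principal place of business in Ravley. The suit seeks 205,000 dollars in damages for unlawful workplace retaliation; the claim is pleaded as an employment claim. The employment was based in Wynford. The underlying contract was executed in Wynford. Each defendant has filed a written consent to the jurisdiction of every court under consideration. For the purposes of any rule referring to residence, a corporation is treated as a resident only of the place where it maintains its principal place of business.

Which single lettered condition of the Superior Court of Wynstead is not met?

The Superior Court of Wynstead:
  (a) The claim is an employment claim, not a consumer claim — that alternative is enough. Condition met.
  (b) The amount in controversy is 205,000 dollars, within the 225,000 dollars ceiling. Met.
  (c) Galloway Enterprises is organised under the laws of Wynstead, so one alternative holds. Condition met.
  (d) The plaintiff resides in Wynstead. Satisfied.
  (e) The plaintiff resides in Wynstead; the operative events occurred in Wynford, not Wynstead; the amount in controversy is 205,000 dollars, below the 214,000 dollars floor — every alternative fails. Not met.
Only condition (e) fails.

(e)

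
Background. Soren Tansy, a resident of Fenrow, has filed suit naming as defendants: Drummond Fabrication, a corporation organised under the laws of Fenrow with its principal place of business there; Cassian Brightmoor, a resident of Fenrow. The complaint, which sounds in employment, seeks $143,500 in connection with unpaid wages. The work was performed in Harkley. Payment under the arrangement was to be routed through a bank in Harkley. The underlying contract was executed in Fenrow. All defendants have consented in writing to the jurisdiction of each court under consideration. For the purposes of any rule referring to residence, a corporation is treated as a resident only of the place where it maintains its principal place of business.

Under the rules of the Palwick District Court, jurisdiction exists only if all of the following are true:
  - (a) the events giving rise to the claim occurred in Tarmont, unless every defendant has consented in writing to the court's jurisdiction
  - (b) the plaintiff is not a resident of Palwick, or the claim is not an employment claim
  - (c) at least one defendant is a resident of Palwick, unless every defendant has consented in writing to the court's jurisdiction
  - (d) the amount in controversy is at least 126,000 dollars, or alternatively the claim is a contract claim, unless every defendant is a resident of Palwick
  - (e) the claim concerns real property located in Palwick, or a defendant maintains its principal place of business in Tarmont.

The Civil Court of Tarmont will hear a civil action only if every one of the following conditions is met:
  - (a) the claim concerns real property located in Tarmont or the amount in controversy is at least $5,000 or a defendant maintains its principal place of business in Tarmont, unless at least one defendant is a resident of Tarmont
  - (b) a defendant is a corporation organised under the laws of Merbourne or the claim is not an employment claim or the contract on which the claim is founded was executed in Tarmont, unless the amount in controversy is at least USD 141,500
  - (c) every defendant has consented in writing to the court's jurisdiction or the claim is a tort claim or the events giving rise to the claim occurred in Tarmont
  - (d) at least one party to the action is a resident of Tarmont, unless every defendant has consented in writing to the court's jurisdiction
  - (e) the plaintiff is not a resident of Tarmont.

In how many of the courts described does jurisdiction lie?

1

The Palwick District Court:
  (a) The operative events occurred in Harkley, not Tarmont. The proviso rescues it, though: every defendant has filed written consent. Met.
  (b) The plaintiff resides in Fenrow, which is not Palwick, so one alternative holds. Satisfied.
  (c) No defendant resides in Palwick (they reside in Fenrow, Fenrow). The proviso rescues it, though: every defendant has filed written consent. Condition met.
  (d) The amount in controversy is USD 143,500, which meets the $126,000 floor, so one alternative holds. Met.
  (e) The claim does not concern real property; the corporate defendant(s) have their principal place of business in Fenrow, not Tarmont — none of the alternatives is met. Fails.
  → The court lacks jurisdiction.
The Civil Court of Tarmont:
  (a) The amount in controversy is $143,500, which meets the 5,000 dollars floor, so this disjunct is met. Met.
  (b) The corporate defendant(s) are organised in Fenrow, not Merbourne; the claim is an employment claim; the contract was executed in Fenrow, not Tarmont — none of the alternatives is met. The proviso rescues it, though: the amount in controversy is 143,500 dollars, which meets the 141,500 dollars floor. Condition met.
  (c) Every defendant has filed written consent, so this disjunct is met. Condition met.
  (d) No party resides in Tarmont. The proviso rescues it, though: every defendant has filed written consent. Satisfied.
  (e) The plaintiff resides in Fenrow, which is not Tarmont. Condition met.
  → Every requirement is satisfied — jurisdiction.
Courts with jurisdiction: the Civil Court of Tarmont — 1 in total.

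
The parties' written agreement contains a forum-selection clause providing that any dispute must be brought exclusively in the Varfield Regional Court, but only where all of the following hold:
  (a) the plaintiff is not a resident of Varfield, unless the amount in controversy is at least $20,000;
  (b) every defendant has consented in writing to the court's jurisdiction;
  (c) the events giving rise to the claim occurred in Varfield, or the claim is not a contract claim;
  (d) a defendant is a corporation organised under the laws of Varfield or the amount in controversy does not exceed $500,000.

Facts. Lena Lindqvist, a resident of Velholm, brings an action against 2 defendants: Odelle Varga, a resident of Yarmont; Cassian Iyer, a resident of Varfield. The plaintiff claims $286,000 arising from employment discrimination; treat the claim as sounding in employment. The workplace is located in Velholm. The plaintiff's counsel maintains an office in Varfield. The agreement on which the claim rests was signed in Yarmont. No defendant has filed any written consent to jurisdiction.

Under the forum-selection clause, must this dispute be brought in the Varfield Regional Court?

No

The Varfield Regional Court:
  (a) The plaintiff resides in Velholm, which is not Varfield. Condition met.
  (b) No such written consent has been filed. Not satisfied.
  (c) The claim is an employment claim, not a contract claim, which satisfies one of the alternatives. Met.
  (d) The amount in controversy is $286,000, within the $500,000 ceiling, so one alternative holds. Condition met.
  → The clause does not apply.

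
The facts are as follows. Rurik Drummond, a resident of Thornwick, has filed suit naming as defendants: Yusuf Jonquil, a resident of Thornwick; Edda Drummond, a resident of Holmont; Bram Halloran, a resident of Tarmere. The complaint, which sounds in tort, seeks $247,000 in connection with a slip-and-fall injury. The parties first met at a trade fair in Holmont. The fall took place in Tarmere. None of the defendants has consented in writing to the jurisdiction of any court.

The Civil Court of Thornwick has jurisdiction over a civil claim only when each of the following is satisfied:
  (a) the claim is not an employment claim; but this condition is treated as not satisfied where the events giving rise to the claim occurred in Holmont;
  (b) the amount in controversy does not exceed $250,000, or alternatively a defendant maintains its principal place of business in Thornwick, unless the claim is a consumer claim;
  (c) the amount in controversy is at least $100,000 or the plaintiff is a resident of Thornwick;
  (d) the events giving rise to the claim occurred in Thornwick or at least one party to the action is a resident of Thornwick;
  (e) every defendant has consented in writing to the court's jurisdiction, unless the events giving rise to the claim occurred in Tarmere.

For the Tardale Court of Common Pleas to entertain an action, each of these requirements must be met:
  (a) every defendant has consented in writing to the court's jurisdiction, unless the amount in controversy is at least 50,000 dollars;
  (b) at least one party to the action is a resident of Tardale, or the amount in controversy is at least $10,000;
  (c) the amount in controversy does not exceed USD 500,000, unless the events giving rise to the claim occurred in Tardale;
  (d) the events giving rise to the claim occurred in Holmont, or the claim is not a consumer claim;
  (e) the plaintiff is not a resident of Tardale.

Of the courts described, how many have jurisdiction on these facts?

The Civil Court of Thornwick:
  (a) The claim is a tort claim, not an employment claim. And the carve-out is inapplicable — the operative events occurred in Tarmere, not Holmont. Satisfied.
  (b) The amount in controversy is $247,000, within the $250,000 ceiling, so one alternative holds. Condition met.
  (c) The amount in controversy is 247,000 dollars, which meets the USD 100,000 floor — that alternative is enough. Satisfied.
  (d) Rurik Drummond resides in Thornwick — that alternative is enough. Satisfied.
  (e) No such written consent has been filed. But the operative events occurred in Tarmere, and the 'unless' clause therefore excuses the requirement. Condition met.
  → Every requirement is satisfied — jurisdiction.
The Tardale Court of Common Pleas:
  (a) No such written consent has been filed. But the amount in controversy is $247,000, which meets the $50,000 floor, and the 'unless' clause therefore excuses the requirement. Met.
  (b) The amount in controversy is $247,000, which meets the $10,000 floor, so this disjunct is met. Condition met.
  (c) The amount in controversy is USD 247,000, within the USD 500,000 ceiling. Satisfied.
  (d) The claim is a tort claim, not a consumer claim, so one alternative holds. Satisfied.
  (e) The plaintiff resides in Thornwick, which is not Tardale. Satisfied.
  → The court has jurisdiction.
Courts with jurisdiction: the Civil Court of Thornwick, the Tardale Court of Common Pleas — 2 in total.

2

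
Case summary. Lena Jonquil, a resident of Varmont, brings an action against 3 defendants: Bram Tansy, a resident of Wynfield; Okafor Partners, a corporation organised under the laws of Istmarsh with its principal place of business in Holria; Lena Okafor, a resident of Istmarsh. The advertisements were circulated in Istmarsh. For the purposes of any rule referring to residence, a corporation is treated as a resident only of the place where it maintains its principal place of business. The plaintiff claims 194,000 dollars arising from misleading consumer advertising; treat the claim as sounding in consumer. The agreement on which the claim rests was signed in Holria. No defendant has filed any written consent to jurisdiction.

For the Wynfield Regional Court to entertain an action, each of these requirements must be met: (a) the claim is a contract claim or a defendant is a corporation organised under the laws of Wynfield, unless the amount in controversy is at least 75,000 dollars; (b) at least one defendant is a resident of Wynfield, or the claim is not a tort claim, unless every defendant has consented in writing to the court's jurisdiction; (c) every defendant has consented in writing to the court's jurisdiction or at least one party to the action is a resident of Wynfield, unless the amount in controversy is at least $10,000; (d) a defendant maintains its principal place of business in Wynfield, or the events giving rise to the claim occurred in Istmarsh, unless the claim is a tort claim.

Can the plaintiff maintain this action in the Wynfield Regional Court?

Yes

The Wynfield Regional Court:
  (a) The claim is a consumer claim, not a contract claim; the corporate defendant(s) are organised in Istmarsh, not Wynfield — none of the alternatives is met. The proviso rescues it, though: the amount in controversy is $194,000, which meets the 75,000 dollars floor. Met.
  (b) Bram Tansy resides in Wynfield, so this disjunct is met. Condition met.
  (c) Bram Tansy resides in Wynfield, so one alternative holds. Condition met.
  (d) The operative events occurred in Istmarsh, so this disjunct is met. Met.
  → Jurisdiction lies.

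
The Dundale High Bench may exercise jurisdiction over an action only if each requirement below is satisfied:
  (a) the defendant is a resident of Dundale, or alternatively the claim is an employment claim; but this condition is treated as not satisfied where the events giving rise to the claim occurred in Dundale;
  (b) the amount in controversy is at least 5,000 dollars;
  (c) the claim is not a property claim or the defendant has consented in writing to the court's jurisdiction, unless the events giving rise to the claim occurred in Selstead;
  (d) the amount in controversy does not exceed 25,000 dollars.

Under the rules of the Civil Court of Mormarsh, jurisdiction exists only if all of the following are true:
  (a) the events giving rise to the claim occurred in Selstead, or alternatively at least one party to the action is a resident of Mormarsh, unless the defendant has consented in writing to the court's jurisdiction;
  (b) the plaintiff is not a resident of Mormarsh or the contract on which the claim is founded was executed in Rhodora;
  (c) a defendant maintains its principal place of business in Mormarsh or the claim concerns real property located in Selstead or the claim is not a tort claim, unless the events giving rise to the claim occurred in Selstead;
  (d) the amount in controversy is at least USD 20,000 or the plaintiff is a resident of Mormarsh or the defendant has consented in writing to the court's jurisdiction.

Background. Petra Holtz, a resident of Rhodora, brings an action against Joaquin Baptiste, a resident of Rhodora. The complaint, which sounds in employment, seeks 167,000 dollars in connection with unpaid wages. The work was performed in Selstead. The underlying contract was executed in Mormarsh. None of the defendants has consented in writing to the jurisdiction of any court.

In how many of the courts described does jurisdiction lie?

The Dundale High Bench:
  (a) The claim is an employment claim, so one alternative holds. And the carve-out is inapplicable — the operative events occurred in Selstead, not Dundale. Satisfied.
  (b) The amount in controversy is USD 167,000, which meets the $5,000 floor. Condition met.
  (c) The claim is an employment claim, not a property claim, so this disjunct is met. Satisfied.
  (d) The amount in controversy is USD 167,000, above the USD 25,000 ceiling. Fails.
  → No jurisdiction.
The Civil Court of Mormarsh:
  (a) The operative events occurred in Selstead, so this disjunct is met. Met.
  (b) The plaintiff resides in Rhodora, which is not Mormarsh, which satisfies one of the alternatives. Condition met.
  (c) The claim is an employment claim, not a tort claim, so this disjunct is met. Met.
  (d) The amount in controversy is $167,000, which meets the $20,000 floor — that alternative is enough. Met.
  → The court has jurisdiction.
Courts with jurisdiction: the Civil Court of Mormarsh — 1 in total.

1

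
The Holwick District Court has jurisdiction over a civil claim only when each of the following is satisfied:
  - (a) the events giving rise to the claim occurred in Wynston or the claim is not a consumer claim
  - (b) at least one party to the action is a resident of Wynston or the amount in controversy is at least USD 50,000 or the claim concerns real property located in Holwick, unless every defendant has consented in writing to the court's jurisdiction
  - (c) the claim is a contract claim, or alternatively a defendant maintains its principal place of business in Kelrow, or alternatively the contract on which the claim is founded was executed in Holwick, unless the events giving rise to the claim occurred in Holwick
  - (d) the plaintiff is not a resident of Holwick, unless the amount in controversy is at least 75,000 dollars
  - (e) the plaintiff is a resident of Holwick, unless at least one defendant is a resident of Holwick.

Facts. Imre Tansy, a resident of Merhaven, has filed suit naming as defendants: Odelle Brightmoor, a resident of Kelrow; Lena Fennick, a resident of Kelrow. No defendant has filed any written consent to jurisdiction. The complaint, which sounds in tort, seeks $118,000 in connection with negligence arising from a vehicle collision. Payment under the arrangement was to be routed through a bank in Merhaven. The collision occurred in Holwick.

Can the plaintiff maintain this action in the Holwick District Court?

The Holwick District Court:
  (a) The claim is a tort claim, not a consumer claim — that alternative is enough. Met.
  (b) The amount in controversy is 118,000 dollars, which meets the $50,000 floor, so this disjunct is met. Satisfied.
  (c) The claim is a tort claim, not a contract claim; no defendant is a corporation; no contract (and hence no place of execution) is alleged — none of the alternatives is met. However, the operative events occurred in Holwick, so the 'unless' proviso supplies this condition. Met.
  (d) The plaintiff resides in Merhaven, which is not Holwick. Satisfied.
  (e) The plaintiff resides in Merhaven, not Holwick. Nor does the 'unless' clause help: no defendant resides in Holwick (they reside in Kelrow, Kelrow). Not met.
  → No jurisdiction.

No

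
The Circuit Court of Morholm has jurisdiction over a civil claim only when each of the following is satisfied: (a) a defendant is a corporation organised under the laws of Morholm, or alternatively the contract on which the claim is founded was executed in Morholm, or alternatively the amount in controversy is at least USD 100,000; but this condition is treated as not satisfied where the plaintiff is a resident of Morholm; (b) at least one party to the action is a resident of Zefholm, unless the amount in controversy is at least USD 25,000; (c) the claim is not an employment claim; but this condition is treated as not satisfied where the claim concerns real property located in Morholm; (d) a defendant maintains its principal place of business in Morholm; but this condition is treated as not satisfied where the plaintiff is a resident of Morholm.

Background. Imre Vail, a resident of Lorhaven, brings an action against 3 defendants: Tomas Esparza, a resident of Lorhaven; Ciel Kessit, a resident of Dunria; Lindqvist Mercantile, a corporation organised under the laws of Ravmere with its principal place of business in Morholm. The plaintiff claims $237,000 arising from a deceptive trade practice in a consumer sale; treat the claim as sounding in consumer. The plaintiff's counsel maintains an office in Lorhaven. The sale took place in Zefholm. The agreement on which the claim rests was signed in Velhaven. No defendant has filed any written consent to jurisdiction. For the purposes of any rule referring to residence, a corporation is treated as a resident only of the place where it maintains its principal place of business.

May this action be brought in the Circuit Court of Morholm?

The Circuit Court of Morholm:
  (a) The amount in controversy is $237,000, which meets the $100,000 floor — that alternative is enough. The carve-out does not apply: the plaintiff resides in Lorhaven, not Morholm. Satisfied.
  (b) No party resides in Zefholm. The proviso rescues it, though: the amount in controversy is 237,000 dollars, which meets the $25,000 floor. Met.
  (c) The claim is a consumer claim, not an employment claim. And the carve-out is inapplicable — the claim does not concern real property. Condition met.
  (d) Lindqvist Mercantile has its principal place of business in Morholm. The exception is not triggered, since the plaintiff resides in Lorhaven, not Morholm. Satisfied.
  → The court has jurisdiction.

Yes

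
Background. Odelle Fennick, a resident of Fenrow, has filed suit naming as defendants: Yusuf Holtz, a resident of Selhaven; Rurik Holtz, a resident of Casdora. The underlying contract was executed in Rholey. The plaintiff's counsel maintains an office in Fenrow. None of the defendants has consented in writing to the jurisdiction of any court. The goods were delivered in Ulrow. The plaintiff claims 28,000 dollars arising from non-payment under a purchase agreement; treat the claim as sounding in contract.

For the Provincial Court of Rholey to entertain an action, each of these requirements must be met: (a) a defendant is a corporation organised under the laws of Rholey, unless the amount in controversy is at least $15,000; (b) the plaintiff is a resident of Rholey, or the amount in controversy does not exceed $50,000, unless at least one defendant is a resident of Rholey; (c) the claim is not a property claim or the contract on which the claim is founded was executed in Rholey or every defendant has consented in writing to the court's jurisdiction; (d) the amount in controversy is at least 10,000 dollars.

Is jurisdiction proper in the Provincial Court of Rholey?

The Provincial Court of Rholey:
  (a) No defendant is a corporation. But the amount in controversy is $28,000, which meets the $15,000 floor, and the 'unless' clause therefore excuses the requirement. Met.
  (b) The amount in controversy is USD 28,000, within the $50,000 ceiling, which satisfies one of the alternatives. Satisfied.
  (c) The claim is a contract claim, not a property claim, which satisfies one of the alternatives. Met.
  (d) The amount in controversy is $28,000, which meets the $10,000 floor. Met.
  → Jurisdiction lies.

Yes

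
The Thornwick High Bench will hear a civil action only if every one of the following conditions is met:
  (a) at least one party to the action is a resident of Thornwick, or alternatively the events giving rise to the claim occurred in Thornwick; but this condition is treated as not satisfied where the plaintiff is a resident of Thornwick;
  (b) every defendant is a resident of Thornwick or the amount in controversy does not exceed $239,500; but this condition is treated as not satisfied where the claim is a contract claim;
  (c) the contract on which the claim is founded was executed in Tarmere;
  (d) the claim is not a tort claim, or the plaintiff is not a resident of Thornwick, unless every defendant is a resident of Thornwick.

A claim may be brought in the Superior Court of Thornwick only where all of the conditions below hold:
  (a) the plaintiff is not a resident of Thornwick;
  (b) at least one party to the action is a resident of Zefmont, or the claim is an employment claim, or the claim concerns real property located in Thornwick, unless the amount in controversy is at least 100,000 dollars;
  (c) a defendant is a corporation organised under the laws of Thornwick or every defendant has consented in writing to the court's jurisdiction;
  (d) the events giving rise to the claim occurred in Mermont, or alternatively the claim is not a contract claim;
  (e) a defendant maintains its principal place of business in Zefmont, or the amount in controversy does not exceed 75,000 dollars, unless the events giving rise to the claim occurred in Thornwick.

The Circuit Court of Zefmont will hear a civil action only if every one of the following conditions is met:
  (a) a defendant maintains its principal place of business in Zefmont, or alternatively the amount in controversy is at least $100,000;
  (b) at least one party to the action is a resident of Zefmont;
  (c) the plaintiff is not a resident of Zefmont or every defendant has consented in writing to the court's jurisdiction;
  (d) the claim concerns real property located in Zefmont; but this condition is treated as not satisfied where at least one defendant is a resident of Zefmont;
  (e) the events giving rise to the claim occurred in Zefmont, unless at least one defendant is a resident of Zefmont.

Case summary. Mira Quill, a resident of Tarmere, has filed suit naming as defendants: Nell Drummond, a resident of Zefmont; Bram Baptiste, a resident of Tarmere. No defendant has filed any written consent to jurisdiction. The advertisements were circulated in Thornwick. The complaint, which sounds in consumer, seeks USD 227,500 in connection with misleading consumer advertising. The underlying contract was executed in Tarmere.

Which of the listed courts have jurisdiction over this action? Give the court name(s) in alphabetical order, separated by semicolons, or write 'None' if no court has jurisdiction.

The Thornwick High Bench:
  (a) The operative events occurred in Thornwick, which satisfies one of the alternatives. And the carve-out is inapplicable — the plaintiff resides in Tarmere, not Thornwick. Condition met.
  (b) The amount in controversy is 227,500 dollars, within the USD 239,500 ceiling, so this disjunct is met. The exception is not triggered, since the claim is a consumer claim, not a contract claim. Met.
  (c) The contract was executed in Tarmere. Satisfied.
  (d) The claim is a consumer claim, not a tort claim, so this disjunct is met. Met.
  → The court has jurisdiction.
The Superior Court of Thornwick:
  (a) The plaintiff resides in Tarmere, which is not Thornwick. Satisfied.
  (b) Nell Drummond resides in Zefmont, so one alternative holds. Satisfied.
  (c) No defendant is a corporation; no such written consent has been filed — none of the alternatives is met. Condition not met.
  (d) The claim is a consumer claim, not a contract claim, which satisfies one of the alternatives. Met.
  (e) No defendant is a corporation; the amount in controversy is $227,500, above the 75,000 dollars ceiling — every alternative fails. However, the operative events occurred in Thornwick, so the 'unless' proviso supplies this condition. Condition met.
  → The court lacks jurisdiction.
The Circuit Court of Zefmont:
  (a) The amount in controversy is USD 227,500, which meets the $100,000 floor, which satisfies one of the alternatives. Satisfied.
  (b) Nell Drummond resides in Zefmont. Satisfied.
  (c) The plaintiff resides in Tarmere, which is not Zefmont — that alternative is enough. Met.
  (d) The claim does not concern real property. Not met.
  (e) The operative events occurred in Thornwick, not Zefmont. However, Nell Drummond resides in Zefmont, so the 'unless' proviso supplies this condition. Met.
  → Not every requirement is met — no jurisdiction.

the Thornwick High Bench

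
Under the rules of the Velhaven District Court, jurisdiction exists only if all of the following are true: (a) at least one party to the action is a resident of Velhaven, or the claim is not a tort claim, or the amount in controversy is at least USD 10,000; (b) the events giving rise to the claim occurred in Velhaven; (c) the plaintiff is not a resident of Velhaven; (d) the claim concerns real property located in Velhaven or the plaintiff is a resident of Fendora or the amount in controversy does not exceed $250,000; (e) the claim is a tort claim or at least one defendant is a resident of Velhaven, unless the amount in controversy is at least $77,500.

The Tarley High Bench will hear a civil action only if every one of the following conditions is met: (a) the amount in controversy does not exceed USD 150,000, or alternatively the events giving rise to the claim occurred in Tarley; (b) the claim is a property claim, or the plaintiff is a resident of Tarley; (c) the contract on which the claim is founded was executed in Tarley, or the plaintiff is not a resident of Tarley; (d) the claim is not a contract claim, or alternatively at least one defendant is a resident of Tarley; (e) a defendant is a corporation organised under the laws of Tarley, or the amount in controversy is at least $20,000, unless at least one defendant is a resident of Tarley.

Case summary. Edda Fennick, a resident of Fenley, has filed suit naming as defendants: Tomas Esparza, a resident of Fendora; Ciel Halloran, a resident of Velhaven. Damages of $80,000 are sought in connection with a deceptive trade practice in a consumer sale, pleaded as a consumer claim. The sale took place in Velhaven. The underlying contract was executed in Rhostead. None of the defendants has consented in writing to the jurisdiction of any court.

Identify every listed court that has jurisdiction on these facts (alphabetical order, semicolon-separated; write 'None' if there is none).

The Velhaven District Court:
  (a) Ciel Halloran resides in Velhaven, so this disjunct is met. Satisfied.
  (b) The operative events occurred in Velhaven. Satisfied.
  (c) The plaintiff resides in Fenley, which is not Velhaven. Condition met.
  (d) The amount in controversy is USD 80,000, within the $250,000 ceiling, which satisfies one of the alternatives. Condition met.
  (e) Ciel Halloran resides in Velhaven — that alternative is enough. Condition met.
  → Every requirement is satisfied — jurisdiction.
The Tarley High Bench:
  (a) The amount in controversy is 80,000 dollars, within the USD 150,000 ceiling, so one alternative holds. Met.
  (b) The claim is a consumer claim, not a property claim; the plaintiff resides in Fenley, not Tarley — no alternative holds. Not met.
  (c) The plaintiff resides in Fenley, which is not Tarley, so this disjunct is met. Satisfied.
  (d) The claim is a consumer claim, not a contract claim — that alternative is enough. Condition met.
  (e) The amount in controversy is $80,000, which meets the 20,000 dollars floor, which satisfies one of the alternatives. Satisfied.
  → Not every requirement is met — no jurisdiction.

the Velhaven District Court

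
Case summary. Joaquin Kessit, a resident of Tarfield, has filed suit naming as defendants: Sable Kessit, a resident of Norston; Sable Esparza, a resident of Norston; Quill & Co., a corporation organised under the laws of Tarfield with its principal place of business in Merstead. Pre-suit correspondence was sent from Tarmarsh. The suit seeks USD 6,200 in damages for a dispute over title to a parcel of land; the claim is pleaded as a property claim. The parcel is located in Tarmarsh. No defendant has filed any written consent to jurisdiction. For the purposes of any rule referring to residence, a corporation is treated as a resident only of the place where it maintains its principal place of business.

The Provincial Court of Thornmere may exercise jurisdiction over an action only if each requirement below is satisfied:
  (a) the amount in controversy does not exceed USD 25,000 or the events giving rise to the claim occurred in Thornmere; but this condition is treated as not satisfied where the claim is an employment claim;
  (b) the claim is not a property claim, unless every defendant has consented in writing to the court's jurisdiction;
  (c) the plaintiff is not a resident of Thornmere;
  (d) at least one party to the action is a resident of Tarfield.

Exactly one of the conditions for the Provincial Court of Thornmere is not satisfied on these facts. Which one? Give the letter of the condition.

The Provincial Court of Thornmere:
  (a) The amount in controversy is $6,200, within the $25,000 ceiling, so one alternative holds. And the carve-out is inapplicable — the claim is a property claim, not an employment claim. Condition met.
  (b) The claim is a property claim. And no such written consent has been filed, so the proviso does not save it. Not met.
  (c) The plaintiff resides in Tarfield, which is not Thornmere. Met.
  (d) Joaquin Kessit resides in Tarfield. Satisfied.
Only condition (b) fails.

(b)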